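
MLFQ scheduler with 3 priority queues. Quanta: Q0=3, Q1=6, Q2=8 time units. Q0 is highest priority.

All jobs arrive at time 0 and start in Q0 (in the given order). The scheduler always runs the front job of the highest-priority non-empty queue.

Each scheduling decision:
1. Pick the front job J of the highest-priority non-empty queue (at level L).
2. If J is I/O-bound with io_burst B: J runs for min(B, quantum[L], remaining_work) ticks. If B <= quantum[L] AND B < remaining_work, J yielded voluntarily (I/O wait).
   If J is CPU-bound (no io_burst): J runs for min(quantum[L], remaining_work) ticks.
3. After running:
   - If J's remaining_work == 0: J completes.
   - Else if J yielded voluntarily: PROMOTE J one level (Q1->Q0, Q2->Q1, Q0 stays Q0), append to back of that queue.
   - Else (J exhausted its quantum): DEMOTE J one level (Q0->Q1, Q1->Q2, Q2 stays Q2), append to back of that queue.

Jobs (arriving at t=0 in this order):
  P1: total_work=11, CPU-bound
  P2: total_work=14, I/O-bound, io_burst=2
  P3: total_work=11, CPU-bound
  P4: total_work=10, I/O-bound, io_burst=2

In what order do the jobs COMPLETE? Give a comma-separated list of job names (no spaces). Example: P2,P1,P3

Answer: P4,P2,P1,P3

Derivation:
t=0-3: P1@Q0 runs 3, rem=8, quantum used, demote→Q1. Q0=[P2,P3,P4] Q1=[P1] Q2=[]
t=3-5: P2@Q0 runs 2, rem=12, I/O yield, promote→Q0. Q0=[P3,P4,P2] Q1=[P1] Q2=[]
t=5-8: P3@Q0 runs 3, rem=8, quantum used, demote→Q1. Q0=[P4,P2] Q1=[P1,P3] Q2=[]
t=8-10: P4@Q0 runs 2, rem=8, I/O yield, promote→Q0. Q0=[P2,P4] Q1=[P1,P3] Q2=[]
t=10-12: P2@Q0 runs 2, rem=10, I/O yield, promote→Q0. Q0=[P4,P2] Q1=[P1,P3] Q2=[]
t=12-14: P4@Q0 runs 2, rem=6, I/O yield, promote→Q0. Q0=[P2,P4] Q1=[P1,P3] Q2=[]
t=14-16: P2@Q0 runs 2, rem=8, I/O yield, promote→Q0. Q0=[P4,P2] Q1=[P1,P3] Q2=[]
t=16-18: P4@Q0 runs 2, rem=4, I/O yield, promote→Q0. Q0=[P2,P4] Q1=[P1,P3] Q2=[]
t=18-20: P2@Q0 runs 2, rem=6, I/O yield, promote→Q0. Q0=[P4,P2] Q1=[P1,P3] Q2=[]
t=20-22: P4@Q0 runs 2, rem=2, I/O yield, promote→Q0. Q0=[P2,P4] Q1=[P1,P3] Q2=[]
t=22-24: P2@Q0 runs 2, rem=4, I/O yield, promote→Q0. Q0=[P4,P2] Q1=[P1,P3] Q2=[]
t=24-26: P4@Q0 runs 2, rem=0, completes. Q0=[P2] Q1=[P1,P3] Q2=[]
t=26-28: P2@Q0 runs 2, rem=2, I/O yield, promote→Q0. Q0=[P2] Q1=[P1,P3] Q2=[]
t=28-30: P2@Q0 runs 2, rem=0, completes. Q0=[] Q1=[P1,P3] Q2=[]
t=30-36: P1@Q1 runs 6, rem=2, quantum used, demote→Q2. Q0=[] Q1=[P3] Q2=[P1]
t=36-42: P3@Q1 runs 6, rem=2, quantum used, demote→Q2. Q0=[] Q1=[] Q2=[P1,P3]
t=42-44: P1@Q2 runs 2, rem=0, completes. Q0=[] Q1=[] Q2=[P3]
t=44-46: P3@Q2 runs 2, rem=0, completes. Q0=[] Q1=[] Q2=[]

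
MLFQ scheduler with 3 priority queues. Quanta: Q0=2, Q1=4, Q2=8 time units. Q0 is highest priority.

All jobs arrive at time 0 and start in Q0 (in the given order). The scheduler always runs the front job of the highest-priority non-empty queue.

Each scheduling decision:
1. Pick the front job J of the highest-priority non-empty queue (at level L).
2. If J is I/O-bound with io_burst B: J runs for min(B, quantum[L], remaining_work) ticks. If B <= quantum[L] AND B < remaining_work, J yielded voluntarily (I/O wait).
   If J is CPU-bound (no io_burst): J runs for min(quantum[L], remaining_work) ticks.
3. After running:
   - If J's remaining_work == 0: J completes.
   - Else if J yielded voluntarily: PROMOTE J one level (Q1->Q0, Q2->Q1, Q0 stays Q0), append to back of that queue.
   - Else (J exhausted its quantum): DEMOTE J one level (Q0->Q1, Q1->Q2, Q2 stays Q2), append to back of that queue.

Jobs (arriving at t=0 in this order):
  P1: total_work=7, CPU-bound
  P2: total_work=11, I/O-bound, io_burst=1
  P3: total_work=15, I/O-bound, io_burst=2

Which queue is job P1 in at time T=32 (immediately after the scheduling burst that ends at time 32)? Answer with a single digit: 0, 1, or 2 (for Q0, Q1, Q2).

Answer: 2

Derivation:
t=0-2: P1@Q0 runs 2, rem=5, quantum used, demote→Q1. Q0=[P2,P3] Q1=[P1] Q2=[]
t=2-3: P2@Q0 runs 1, rem=10, I/O yield, promote→Q0. Q0=[P3,P2] Q1=[P1] Q2=[]
t=3-5: P3@Q0 runs 2, rem=13, I/O yield, promote→Q0. Q0=[P2,P3] Q1=[P1] Q2=[]
t=5-6: P2@Q0 runs 1, rem=9, I/O yield, promote→Q0. Q0=[P3,P2] Q1=[P1] Q2=[]
t=6-8: P3@Q0 runs 2, rem=11, I/O yield, promote→Q0. Q0=[P2,P3] Q1=[P1] Q2=[]
t=8-9: P2@Q0 runs 1, rem=8, I/O yield, promote→Q0. Q0=[P3,P2] Q1=[P1] Q2=[]
t=9-11: P3@Q0 runs 2, rem=9, I/O yield, promote→Q0. Q0=[P2,P3] Q1=[P1] Q2=[]
t=11-12: P2@Q0 runs 1, rem=7, I/O yield, promote→Q0. Q0=[P3,P2] Q1=[P1] Q2=[]
t=12-14: P3@Q0 runs 2, rem=7, I/O yield, promote→Q0. Q0=[P2,P3] Q1=[P1] Q2=[]
t=14-15: P2@Q0 runs 1, rem=6, I/O yield, promote→Q0. Q0=[P3,P2] Q1=[P1] Q2=[]
t=15-17: P3@Q0 runs 2, rem=5, I/O yield, promote→Q0. Q0=[P2,P3] Q1=[P1] Q2=[]
t=17-18: P2@Q0 runs 1, rem=5, I/O yield, promote→Q0. Q0=[P3,P2] Q1=[P1] Q2=[]
t=18-20: P3@Q0 runs 2, rem=3, I/O yield, promote→Q0. Q0=[P2,P3] Q1=[P1] Q2=[]
t=20-21: P2@Q0 runs 1, rem=4, I/O yield, promote→Q0. Q0=[P3,P2] Q1=[P1] Q2=[]
t=21-23: P3@Q0 runs 2, rem=1, I/O yield, promote→Q0. Q0=[P2,P3] Q1=[P1] Q2=[]
t=23-24: P2@Q0 runs 1, rem=3, I/O yield, promote→Q0. Q0=[P3,P2] Q1=[P1] Q2=[]
t=24-25: P3@Q0 runs 1, rem=0, completes. Q0=[P2] Q1=[P1] Q2=[]
t=25-26: P2@Q0 runs 1, rem=2, I/O yield, promote→Q0. Q0=[P2] Q1=[P1] Q2=[]
t=26-27: P2@Q0 runs 1, rem=1, I/O yield, promote→Q0. Q0=[P2] Q1=[P1] Q2=[]
t=27-28: P2@Q0 runs 1, rem=0, completes. Q0=[] Q1=[P1] Q2=[]
t=28-32: P1@Q1 runs 4, rem=1, quantum used, demote→Q2. Q0=[] Q1=[] Q2=[P1]
t=32-33: P1@Q2 runs 1, rem=0, completes. Q0=[] Q1=[] Q2=[]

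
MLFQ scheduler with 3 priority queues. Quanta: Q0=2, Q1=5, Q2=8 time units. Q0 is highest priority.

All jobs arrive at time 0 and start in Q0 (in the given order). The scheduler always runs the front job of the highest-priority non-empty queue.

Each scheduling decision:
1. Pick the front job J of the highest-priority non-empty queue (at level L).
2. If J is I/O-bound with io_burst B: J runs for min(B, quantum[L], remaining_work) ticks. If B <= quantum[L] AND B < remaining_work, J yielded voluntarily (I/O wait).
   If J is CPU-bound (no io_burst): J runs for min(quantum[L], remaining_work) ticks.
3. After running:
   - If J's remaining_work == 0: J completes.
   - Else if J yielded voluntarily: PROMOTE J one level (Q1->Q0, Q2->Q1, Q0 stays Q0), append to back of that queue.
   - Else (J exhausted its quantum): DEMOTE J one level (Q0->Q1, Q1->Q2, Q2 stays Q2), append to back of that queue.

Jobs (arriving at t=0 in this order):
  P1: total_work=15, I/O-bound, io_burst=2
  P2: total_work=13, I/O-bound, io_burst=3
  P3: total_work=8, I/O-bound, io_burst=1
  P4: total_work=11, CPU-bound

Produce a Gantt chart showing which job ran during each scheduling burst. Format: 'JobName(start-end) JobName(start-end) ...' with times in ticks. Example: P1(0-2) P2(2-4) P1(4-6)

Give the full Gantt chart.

t=0-2: P1@Q0 runs 2, rem=13, I/O yield, promote→Q0. Q0=[P2,P3,P4,P1] Q1=[] Q2=[]
t=2-4: P2@Q0 runs 2, rem=11, quantum used, demote→Q1. Q0=[P3,P4,P1] Q1=[P2] Q2=[]
t=4-5: P3@Q0 runs 1, rem=7, I/O yield, promote→Q0. Q0=[P4,P1,P3] Q1=[P2] Q2=[]
t=5-7: P4@Q0 runs 2, rem=9, quantum used, demote→Q1. Q0=[P1,P3] Q1=[P2,P4] Q2=[]
t=7-9: P1@Q0 runs 2, rem=11, I/O yield, promote→Q0. Q0=[P3,P1] Q1=[P2,P4] Q2=[]
t=9-10: P3@Q0 runs 1, rem=6, I/O yield, promote→Q0. Q0=[P1,P3] Q1=[P2,P4] Q2=[]
t=10-12: P1@Q0 runs 2, rem=9, I/O yield, promote→Q0. Q0=[P3,P1] Q1=[P2,P4] Q2=[]
t=12-13: P3@Q0 runs 1, rem=5, I/O yield, promote→Q0. Q0=[P1,P3] Q1=[P2,P4] Q2=[]
t=13-15: P1@Q0 runs 2, rem=7, I/O yield, promote→Q0. Q0=[P3,P1] Q1=[P2,P4] Q2=[]
t=15-16: P3@Q0 runs 1, rem=4, I/O yield, promote→Q0. Q0=[P1,P3] Q1=[P2,P4] Q2=[]
t=16-18: P1@Q0 runs 2, rem=5, I/O yield, promote→Q0. Q0=[P3,P1] Q1=[P2,P4] Q2=[]
t=18-19: P3@Q0 runs 1, rem=3, I/O yield, promote→Q0. Q0=[P1,P3] Q1=[P2,P4] Q2=[]
t=19-21: P1@Q0 runs 2, rem=3, I/O yield, promote→Q0. Q0=[P3,P1] Q1=[P2,P4] Q2=[]
t=21-22: P3@Q0 runs 1, rem=2, I/O yield, promote→Q0. Q0=[P1,P3] Q1=[P2,P4] Q2=[]
t=22-24: P1@Q0 runs 2, rem=1, I/O yield, promote→Q0. Q0=[P3,P1] Q1=[P2,P4] Q2=[]
t=24-25: P3@Q0 runs 1, rem=1, I/O yield, promote→Q0. Q0=[P1,P3] Q1=[P2,P4] Q2=[]
t=25-26: P1@Q0 runs 1, rem=0, completes. Q0=[P3] Q1=[P2,P4] Q2=[]
t=26-27: P3@Q0 runs 1, rem=0, completes. Q0=[] Q1=[P2,P4] Q2=[]
t=27-30: P2@Q1 runs 3, rem=8, I/O yield, promote→Q0. Q0=[P2] Q1=[P4] Q2=[]
t=30-32: P2@Q0 runs 2, rem=6, quantum used, demote→Q1. Q0=[] Q1=[P4,P2] Q2=[]
t=32-37: P4@Q1 runs 5, rem=4, quantum used, demote→Q2. Q0=[] Q1=[P2] Q2=[P4]
t=37-40: P2@Q1 runs 3, rem=3, I/O yield, promote→Q0. Q0=[P2] Q1=[] Q2=[P4]
t=40-42: P2@Q0 runs 2, rem=1, quantum used, demote→Q1. Q0=[] Q1=[P2] Q2=[P4]
t=42-43: P2@Q1 runs 1, rem=0, completes. Q0=[] Q1=[] Q2=[P4]
t=43-47: P4@Q2 runs 4, rem=0, completes. Q0=[] Q1=[] Q2=[]

Answer: P1(0-2) P2(2-4) P3(4-5) P4(5-7) P1(7-9) P3(9-10) P1(10-12) P3(12-13) P1(13-15) P3(15-16) P1(16-18) P3(18-19) P1(19-21) P3(21-22) P1(22-24) P3(24-25) P1(25-26) P3(26-27) P2(27-30) P2(30-32) P4(32-37) P2(37-40) P2(40-42) P2(42-43) P4(43-47)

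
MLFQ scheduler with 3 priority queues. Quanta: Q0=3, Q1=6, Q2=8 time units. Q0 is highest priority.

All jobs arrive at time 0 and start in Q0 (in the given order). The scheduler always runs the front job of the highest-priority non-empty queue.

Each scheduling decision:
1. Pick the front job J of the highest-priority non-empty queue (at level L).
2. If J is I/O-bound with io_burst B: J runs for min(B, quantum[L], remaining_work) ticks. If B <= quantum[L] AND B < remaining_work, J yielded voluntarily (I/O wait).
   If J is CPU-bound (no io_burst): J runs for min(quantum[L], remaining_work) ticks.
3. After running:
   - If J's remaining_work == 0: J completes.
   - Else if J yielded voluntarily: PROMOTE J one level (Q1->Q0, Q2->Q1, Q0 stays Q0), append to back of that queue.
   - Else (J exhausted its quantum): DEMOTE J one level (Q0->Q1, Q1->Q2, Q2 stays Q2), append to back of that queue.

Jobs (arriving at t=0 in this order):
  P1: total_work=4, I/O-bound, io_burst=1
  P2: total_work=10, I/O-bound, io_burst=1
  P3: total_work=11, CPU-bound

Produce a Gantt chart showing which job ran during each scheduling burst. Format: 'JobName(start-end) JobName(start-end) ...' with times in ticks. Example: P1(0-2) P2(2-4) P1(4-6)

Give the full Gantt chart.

t=0-1: P1@Q0 runs 1, rem=3, I/O yield, promote→Q0. Q0=[P2,P3,P1] Q1=[] Q2=[]
t=1-2: P2@Q0 runs 1, rem=9, I/O yield, promote→Q0. Q0=[P3,P1,P2] Q1=[] Q2=[]
t=2-5: P3@Q0 runs 3, rem=8, quantum used, demote→Q1. Q0=[P1,P2] Q1=[P3] Q2=[]
t=5-6: P1@Q0 runs 1, rem=2, I/O yield, promote→Q0. Q0=[P2,P1] Q1=[P3] Q2=[]
t=6-7: P2@Q0 runs 1, rem=8, I/O yield, promote→Q0. Q0=[P1,P2] Q1=[P3] Q2=[]
t=7-8: P1@Q0 runs 1, rem=1, I/O yield, promote→Q0. Q0=[P2,P1] Q1=[P3] Q2=[]
t=8-9: P2@Q0 runs 1, rem=7, I/O yield, promote→Q0. Q0=[P1,P2] Q1=[P3] Q2=[]
t=9-10: P1@Q0 runs 1, rem=0, completes. Q0=[P2] Q1=[P3] Q2=[]
t=10-11: P2@Q0 runs 1, rem=6, I/O yield, promote→Q0. Q0=[P2] Q1=[P3] Q2=[]
t=11-12: P2@Q0 runs 1, rem=5, I/O yield, promote→Q0. Q0=[P2] Q1=[P3] Q2=[]
t=12-13: P2@Q0 runs 1, rem=4, I/O yield, promote→Q0. Q0=[P2] Q1=[P3] Q2=[]
t=13-14: P2@Q0 runs 1, rem=3, I/O yield, promote→Q0. Q0=[P2] Q1=[P3] Q2=[]
t=14-15: P2@Q0 runs 1, rem=2, I/O yield, promote→Q0. Q0=[P2] Q1=[P3] Q2=[]
t=15-16: P2@Q0 runs 1, rem=1, I/O yield, promote→Q0. Q0=[P2] Q1=[P3] Q2=[]
t=16-17: P2@Q0 runs 1, rem=0, completes. Q0=[] Q1=[P3] Q2=[]
t=17-23: P3@Q1 runs 6, rem=2, quantum used, demote→Q2. Q0=[] Q1=[] Q2=[P3]
t=23-25: P3@Q2 runs 2, rem=0, completes. Q0=[] Q1=[] Q2=[]

Answer: P1(0-1) P2(1-2) P3(2-5) P1(5-6) P2(6-7) P1(7-8) P2(8-9) P1(9-10) P2(10-11) P2(11-12) P2(12-13) P2(13-14) P2(14-15) P2(15-16) P2(16-17) P3(17-23) P3(23-25)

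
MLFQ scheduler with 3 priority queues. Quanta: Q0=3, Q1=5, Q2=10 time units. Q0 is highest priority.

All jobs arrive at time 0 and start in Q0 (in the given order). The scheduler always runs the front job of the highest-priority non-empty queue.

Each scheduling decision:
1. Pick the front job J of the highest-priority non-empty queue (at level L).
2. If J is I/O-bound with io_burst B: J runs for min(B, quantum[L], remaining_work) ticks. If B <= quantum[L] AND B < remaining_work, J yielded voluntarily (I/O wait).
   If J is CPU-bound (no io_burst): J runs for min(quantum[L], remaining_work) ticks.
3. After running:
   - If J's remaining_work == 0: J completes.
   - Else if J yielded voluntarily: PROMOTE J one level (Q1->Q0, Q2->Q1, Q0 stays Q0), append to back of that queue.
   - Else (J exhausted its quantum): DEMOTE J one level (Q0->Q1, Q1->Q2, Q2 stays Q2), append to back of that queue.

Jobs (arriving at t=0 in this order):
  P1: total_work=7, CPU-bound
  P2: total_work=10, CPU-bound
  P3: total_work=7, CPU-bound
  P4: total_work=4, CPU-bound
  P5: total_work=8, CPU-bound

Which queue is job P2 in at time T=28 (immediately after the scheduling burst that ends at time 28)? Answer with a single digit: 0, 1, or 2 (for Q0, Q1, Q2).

Answer: 2

Derivation:
t=0-3: P1@Q0 runs 3, rem=4, quantum used, demote→Q1. Q0=[P2,P3,P4,P5] Q1=[P1] Q2=[]
t=3-6: P2@Q0 runs 3, rem=7, quantum used, demote→Q1. Q0=[P3,P4,P5] Q1=[P1,P2] Q2=[]
t=6-9: P3@Q0 runs 3, rem=4, quantum used, demote→Q1. Q0=[P4,P5] Q1=[P1,P2,P3] Q2=[]
t=9-12: P4@Q0 runs 3, rem=1, quantum used, demote→Q1. Q0=[P5] Q1=[P1,P2,P3,P4] Q2=[]
t=12-15: P5@Q0 runs 3, rem=5, quantum used, demote→Q1. Q0=[] Q1=[P1,P2,P3,P4,P5] Q2=[]
t=15-19: P1@Q1 runs 4, rem=0, completes. Q0=[] Q1=[P2,P3,P4,P5] Q2=[]
t=19-24: P2@Q1 runs 5, rem=2, quantum used, demote→Q2. Q0=[] Q1=[P3,P4,P5] Q2=[P2]
t=24-28: P3@Q1 runs 4, rem=0, completes. Q0=[] Q1=[P4,P5] Q2=[P2]
t=28-29: P4@Q1 runs 1, rem=0, completes. Q0=[] Q1=[P5] Q2=[P2]
t=29-34: P5@Q1 runs 5, rem=0, completes. Q0=[] Q1=[] Q2=[P2]
t=34-36: P2@Q2 runs 2, rem=0, completes. Q0=[] Q1=[] Q2=[]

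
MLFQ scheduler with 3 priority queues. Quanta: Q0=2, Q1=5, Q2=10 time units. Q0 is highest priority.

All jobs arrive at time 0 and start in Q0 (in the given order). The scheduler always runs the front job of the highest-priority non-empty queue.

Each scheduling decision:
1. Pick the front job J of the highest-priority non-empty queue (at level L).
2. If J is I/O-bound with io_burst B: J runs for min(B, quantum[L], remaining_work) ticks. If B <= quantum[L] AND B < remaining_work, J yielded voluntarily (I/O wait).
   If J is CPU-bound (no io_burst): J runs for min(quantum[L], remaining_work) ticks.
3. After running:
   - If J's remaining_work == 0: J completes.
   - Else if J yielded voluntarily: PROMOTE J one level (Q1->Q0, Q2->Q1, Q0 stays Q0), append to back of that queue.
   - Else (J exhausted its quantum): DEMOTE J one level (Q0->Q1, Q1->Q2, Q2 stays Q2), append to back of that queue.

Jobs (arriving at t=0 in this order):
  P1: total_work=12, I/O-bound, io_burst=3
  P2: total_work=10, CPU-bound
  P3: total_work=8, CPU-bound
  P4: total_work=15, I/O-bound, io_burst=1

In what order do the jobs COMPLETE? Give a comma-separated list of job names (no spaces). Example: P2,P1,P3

t=0-2: P1@Q0 runs 2, rem=10, quantum used, demote→Q1. Q0=[P2,P3,P4] Q1=[P1] Q2=[]
t=2-4: P2@Q0 runs 2, rem=8, quantum used, demote→Q1. Q0=[P3,P4] Q1=[P1,P2] Q2=[]
t=4-6: P3@Q0 runs 2, rem=6, quantum used, demote→Q1. Q0=[P4] Q1=[P1,P2,P3] Q2=[]
t=6-7: P4@Q0 runs 1, rem=14, I/O yield, promote→Q0. Q0=[P4] Q1=[P1,P2,P3] Q2=[]
t=7-8: P4@Q0 runs 1, rem=13, I/O yield, promote→Q0. Q0=[P4] Q1=[P1,P2,P3] Q2=[]
t=8-9: P4@Q0 runs 1, rem=12, I/O yield, promote→Q0. Q0=[P4] Q1=[P1,P2,P3] Q2=[]
t=9-10: P4@Q0 runs 1, rem=11, I/O yield, promote→Q0. Q0=[P4] Q1=[P1,P2,P3] Q2=[]
t=10-11: P4@Q0 runs 1, rem=10, I/O yield, promote→Q0. Q0=[P4] Q1=[P1,P2,P3] Q2=[]
t=11-12: P4@Q0 runs 1, rem=9, I/O yield, promote→Q0. Q0=[P4] Q1=[P1,P2,P3] Q2=[]
t=12-13: P4@Q0 runs 1, rem=8, I/O yield, promote→Q0. Q0=[P4] Q1=[P1,P2,P3] Q2=[]
t=13-14: P4@Q0 runs 1, rem=7, I/O yield, promote→Q0. Q0=[P4] Q1=[P1,P2,P3] Q2=[]
t=14-15: P4@Q0 runs 1, rem=6, I/O yield, promote→Q0. Q0=[P4] Q1=[P1,P2,P3] Q2=[]
t=15-16: P4@Q0 runs 1, rem=5, I/O yield, promote→Q0. Q0=[P4] Q1=[P1,P2,P3] Q2=[]
t=16-17: P4@Q0 runs 1, rem=4, I/O yield, promote→Q0. Q0=[P4] Q1=[P1,P2,P3] Q2=[]
t=17-18: P4@Q0 runs 1, rem=3, I/O yield, promote→Q0. Q0=[P4] Q1=[P1,P2,P3] Q2=[]
t=18-19: P4@Q0 runs 1, rem=2, I/O yield, promote→Q0. Q0=[P4] Q1=[P1,P2,P3] Q2=[]
t=19-20: P4@Q0 runs 1, rem=1, I/O yield, promote→Q0. Q0=[P4] Q1=[P1,P2,P3] Q2=[]
t=20-21: P4@Q0 runs 1, rem=0, completes. Q0=[] Q1=[P1,P2,P3] Q2=[]
t=21-24: P1@Q1 runs 3, rem=7, I/O yield, promote→Q0. Q0=[P1] Q1=[P2,P3] Q2=[]
t=24-26: P1@Q0 runs 2, rem=5, quantum used, demote→Q1. Q0=[] Q1=[P2,P3,P1] Q2=[]
t=26-31: P2@Q1 runs 5, rem=3, quantum used, demote→Q2. Q0=[] Q1=[P3,P1] Q2=[P2]
t=31-36: P3@Q1 runs 5, rem=1, quantum used, demote→Q2. Q0=[] Q1=[P1] Q2=[P2,P3]
t=36-39: P1@Q1 runs 3, rem=2, I/O yield, promote→Q0. Q0=[P1] Q1=[] Q2=[P2,P3]
t=39-41: P1@Q0 runs 2, rem=0, completes. Q0=[] Q1=[] Q2=[P2,P3]
t=41-44: P2@Q2 runs 3, rem=0, completes. Q0=[] Q1=[] Q2=[P3]
t=44-45: P3@Q2 runs 1, rem=0, completes. Q0=[] Q1=[] Q2=[]

Answer: P4,P1,P2,P3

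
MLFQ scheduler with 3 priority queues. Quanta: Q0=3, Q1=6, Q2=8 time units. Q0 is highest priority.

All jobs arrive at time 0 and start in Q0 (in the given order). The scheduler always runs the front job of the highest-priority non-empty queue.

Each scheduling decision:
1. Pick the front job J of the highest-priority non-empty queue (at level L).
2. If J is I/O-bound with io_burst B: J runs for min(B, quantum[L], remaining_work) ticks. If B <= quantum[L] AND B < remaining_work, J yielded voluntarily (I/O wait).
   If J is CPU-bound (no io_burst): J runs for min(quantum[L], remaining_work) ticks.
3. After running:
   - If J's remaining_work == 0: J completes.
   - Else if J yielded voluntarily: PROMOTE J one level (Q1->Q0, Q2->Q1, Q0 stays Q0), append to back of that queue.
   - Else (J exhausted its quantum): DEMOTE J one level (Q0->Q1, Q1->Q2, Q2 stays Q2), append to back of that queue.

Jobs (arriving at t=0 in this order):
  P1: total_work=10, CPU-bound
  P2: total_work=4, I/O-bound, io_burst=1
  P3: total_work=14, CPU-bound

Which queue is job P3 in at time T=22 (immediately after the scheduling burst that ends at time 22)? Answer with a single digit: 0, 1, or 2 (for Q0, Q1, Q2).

t=0-3: P1@Q0 runs 3, rem=7, quantum used, demote→Q1. Q0=[P2,P3] Q1=[P1] Q2=[]
t=3-4: P2@Q0 runs 1, rem=3, I/O yield, promote→Q0. Q0=[P3,P2] Q1=[P1] Q2=[]
t=4-7: P3@Q0 runs 3, rem=11, quantum used, demote→Q1. Q0=[P2] Q1=[P1,P3] Q2=[]
t=7-8: P2@Q0 runs 1, rem=2, I/O yield, promote→Q0. Q0=[P2] Q1=[P1,P3] Q2=[]
t=8-9: P2@Q0 runs 1, rem=1, I/O yield, promote→Q0. Q0=[P2] Q1=[P1,P3] Q2=[]
t=9-10: P2@Q0 runs 1, rem=0, completes. Q0=[] Q1=[P1,P3] Q2=[]
t=10-16: P1@Q1 runs 6, rem=1, quantum used, demote→Q2. Q0=[] Q1=[P3] Q2=[P1]
t=16-22: P3@Q1 runs 6, rem=5, quantum used, demote→Q2. Q0=[] Q1=[] Q2=[P1,P3]
t=22-23: P1@Q2 runs 1, rem=0, completes. Q0=[] Q1=[] Q2=[P3]
t=23-28: P3@Q2 runs 5, rem=0, completes. Q0=[] Q1=[] Q2=[]

Answer: 2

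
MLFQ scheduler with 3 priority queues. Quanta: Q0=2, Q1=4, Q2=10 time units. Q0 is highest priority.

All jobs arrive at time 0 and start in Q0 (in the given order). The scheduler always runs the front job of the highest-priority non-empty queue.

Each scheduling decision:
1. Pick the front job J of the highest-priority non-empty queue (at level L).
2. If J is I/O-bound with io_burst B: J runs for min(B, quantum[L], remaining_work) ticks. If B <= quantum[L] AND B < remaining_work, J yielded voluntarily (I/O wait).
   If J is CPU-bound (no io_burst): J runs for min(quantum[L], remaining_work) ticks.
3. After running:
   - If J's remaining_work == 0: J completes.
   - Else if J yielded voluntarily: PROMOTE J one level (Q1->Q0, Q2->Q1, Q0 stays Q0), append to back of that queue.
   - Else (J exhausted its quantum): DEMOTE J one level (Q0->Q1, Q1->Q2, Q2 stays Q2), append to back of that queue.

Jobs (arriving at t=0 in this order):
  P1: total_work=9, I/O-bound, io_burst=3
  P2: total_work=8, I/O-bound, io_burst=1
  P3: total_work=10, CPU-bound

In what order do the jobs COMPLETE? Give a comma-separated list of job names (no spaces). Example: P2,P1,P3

Answer: P2,P1,P3

Derivation:
t=0-2: P1@Q0 runs 2, rem=7, quantum used, demote→Q1. Q0=[P2,P3] Q1=[P1] Q2=[]
t=2-3: P2@Q0 runs 1, rem=7, I/O yield, promote→Q0. Q0=[P3,P2] Q1=[P1] Q2=[]
t=3-5: P3@Q0 runs 2, rem=8, quantum used, demote→Q1. Q0=[P2] Q1=[P1,P3] Q2=[]
t=5-6: P2@Q0 runs 1, rem=6, I/O yield, promote→Q0. Q0=[P2] Q1=[P1,P3] Q2=[]
t=6-7: P2@Q0 runs 1, rem=5, I/O yield, promote→Q0. Q0=[P2] Q1=[P1,P3] Q2=[]
t=7-8: P2@Q0 runs 1, rem=4, I/O yield, promote→Q0. Q0=[P2] Q1=[P1,P3] Q2=[]
t=8-9: P2@Q0 runs 1, rem=3, I/O yield, promote→Q0. Q0=[P2] Q1=[P1,P3] Q2=[]
t=9-10: P2@Q0 runs 1, rem=2, I/O yield, promote→Q0. Q0=[P2] Q1=[P1,P3] Q2=[]
t=10-11: P2@Q0 runs 1, rem=1, I/O yield, promote→Q0. Q0=[P2] Q1=[P1,P3] Q2=[]
t=11-12: P2@Q0 runs 1, rem=0, completes. Q0=[] Q1=[P1,P3] Q2=[]
t=12-15: P1@Q1 runs 3, rem=4, I/O yield, promote→Q0. Q0=[P1] Q1=[P3] Q2=[]
t=15-17: P1@Q0 runs 2, rem=2, quantum used, demote→Q1. Q0=[] Q1=[P3,P1] Q2=[]
t=17-21: P3@Q1 runs 4, rem=4, quantum used, demote→Q2. Q0=[] Q1=[P1] Q2=[P3]
t=21-23: P1@Q1 runs 2, rem=0, completes. Q0=[] Q1=[] Q2=[P3]
t=23-27: P3@Q2 runs 4, rem=0, completes. Q0=[] Q1=[] Q2=[]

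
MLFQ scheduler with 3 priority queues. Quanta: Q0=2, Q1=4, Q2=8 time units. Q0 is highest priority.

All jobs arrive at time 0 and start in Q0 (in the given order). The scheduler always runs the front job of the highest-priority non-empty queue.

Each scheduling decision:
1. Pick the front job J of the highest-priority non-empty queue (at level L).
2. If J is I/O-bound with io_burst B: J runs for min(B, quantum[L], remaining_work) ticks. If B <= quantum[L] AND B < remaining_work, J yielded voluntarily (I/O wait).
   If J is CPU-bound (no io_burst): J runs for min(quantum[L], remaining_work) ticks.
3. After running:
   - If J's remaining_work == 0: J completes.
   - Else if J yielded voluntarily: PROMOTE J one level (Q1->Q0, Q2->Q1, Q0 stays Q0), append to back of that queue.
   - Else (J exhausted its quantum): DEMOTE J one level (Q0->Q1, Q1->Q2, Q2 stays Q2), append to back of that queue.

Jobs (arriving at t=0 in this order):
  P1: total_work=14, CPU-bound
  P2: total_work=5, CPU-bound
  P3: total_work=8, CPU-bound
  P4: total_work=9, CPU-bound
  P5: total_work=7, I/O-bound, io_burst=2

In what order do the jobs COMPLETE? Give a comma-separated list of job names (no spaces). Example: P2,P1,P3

Answer: P5,P2,P1,P3,P4

Derivation:
t=0-2: P1@Q0 runs 2, rem=12, quantum used, demote→Q1. Q0=[P2,P3,P4,P5] Q1=[P1] Q2=[]
t=2-4: P2@Q0 runs 2, rem=3, quantum used, demote→Q1. Q0=[P3,P4,P5] Q1=[P1,P2] Q2=[]
t=4-6: P3@Q0 runs 2, rem=6, quantum used, demote→Q1. Q0=[P4,P5] Q1=[P1,P2,P3] Q2=[]
t=6-8: P4@Q0 runs 2, rem=7, quantum used, demote→Q1. Q0=[P5] Q1=[P1,P2,P3,P4] Q2=[]
t=8-10: P5@Q0 runs 2, rem=5, I/O yield, promote→Q0. Q0=[P5] Q1=[P1,P2,P3,P4] Q2=[]
t=10-12: P5@Q0 runs 2, rem=3, I/O yield, promote→Q0. Q0=[P5] Q1=[P1,P2,P3,P4] Q2=[]
t=12-14: P5@Q0 runs 2, rem=1, I/O yield, promote→Q0. Q0=[P5] Q1=[P1,P2,P3,P4] Q2=[]
t=14-15: P5@Q0 runs 1, rem=0, completes. Q0=[] Q1=[P1,P2,P3,P4] Q2=[]
t=15-19: P1@Q1 runs 4, rem=8, quantum used, demote→Q2. Q0=[] Q1=[P2,P3,P4] Q2=[P1]
t=19-22: P2@Q1 runs 3, rem=0, completes. Q0=[] Q1=[P3,P4] Q2=[P1]
t=22-26: P3@Q1 runs 4, rem=2, quantum used, demote→Q2. Q0=[] Q1=[P4] Q2=[P1,P3]
t=26-30: P4@Q1 runs 4, rem=3, quantum used, demote→Q2. Q0=[] Q1=[] Q2=[P1,P3,P4]
t=30-38: P1@Q2 runs 8, rem=0, completes. Q0=[] Q1=[] Q2=[P3,P4]
t=38-40: P3@Q2 runs 2, rem=0, completes. Q0=[] Q1=[] Q2=[P4]
t=40-43: P4@Q2 runs 3, rem=0, completes. Q0=[] Q1=[] Q2=[]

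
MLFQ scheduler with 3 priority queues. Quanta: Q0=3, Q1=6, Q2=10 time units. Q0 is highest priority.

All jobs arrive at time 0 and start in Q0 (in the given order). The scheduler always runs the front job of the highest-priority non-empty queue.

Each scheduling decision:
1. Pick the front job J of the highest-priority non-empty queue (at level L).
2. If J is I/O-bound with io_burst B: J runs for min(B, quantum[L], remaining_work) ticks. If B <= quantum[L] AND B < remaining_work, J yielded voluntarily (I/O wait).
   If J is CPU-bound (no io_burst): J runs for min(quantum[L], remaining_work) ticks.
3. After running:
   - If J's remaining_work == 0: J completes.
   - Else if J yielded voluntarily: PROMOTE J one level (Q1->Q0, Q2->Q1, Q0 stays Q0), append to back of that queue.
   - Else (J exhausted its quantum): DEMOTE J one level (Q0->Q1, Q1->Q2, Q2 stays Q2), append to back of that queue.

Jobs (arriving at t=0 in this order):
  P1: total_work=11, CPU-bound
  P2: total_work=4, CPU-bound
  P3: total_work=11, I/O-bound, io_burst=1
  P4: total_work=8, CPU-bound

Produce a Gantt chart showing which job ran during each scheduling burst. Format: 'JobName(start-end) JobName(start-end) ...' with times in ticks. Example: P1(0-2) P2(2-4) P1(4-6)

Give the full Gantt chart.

t=0-3: P1@Q0 runs 3, rem=8, quantum used, demote→Q1. Q0=[P2,P3,P4] Q1=[P1] Q2=[]
t=3-6: P2@Q0 runs 3, rem=1, quantum used, demote→Q1. Q0=[P3,P4] Q1=[P1,P2] Q2=[]
t=6-7: P3@Q0 runs 1, rem=10, I/O yield, promote→Q0. Q0=[P4,P3] Q1=[P1,P2] Q2=[]
t=7-10: P4@Q0 runs 3, rem=5, quantum used, demote→Q1. Q0=[P3] Q1=[P1,P2,P4] Q2=[]
t=10-11: P3@Q0 runs 1, rem=9, I/O yield, promote→Q0. Q0=[P3] Q1=[P1,P2,P4] Q2=[]
t=11-12: P3@Q0 runs 1, rem=8, I/O yield, promote→Q0. Q0=[P3] Q1=[P1,P2,P4] Q2=[]
t=12-13: P3@Q0 runs 1, rem=7, I/O yield, promote→Q0. Q0=[P3] Q1=[P1,P2,P4] Q2=[]
t=13-14: P3@Q0 runs 1, rem=6, I/O yield, promote→Q0. Q0=[P3] Q1=[P1,P2,P4] Q2=[]
t=14-15: P3@Q0 runs 1, rem=5, I/O yield, promote→Q0. Q0=[P3] Q1=[P1,P2,P4] Q2=[]
t=15-16: P3@Q0 runs 1, rem=4, I/O yield, promote→Q0. Q0=[P3] Q1=[P1,P2,P4] Q2=[]
t=16-17: P3@Q0 runs 1, rem=3, I/O yield, promote→Q0. Q0=[P3] Q1=[P1,P2,P4] Q2=[]
t=17-18: P3@Q0 runs 1, rem=2, I/O yield, promote→Q0. Q0=[P3] Q1=[P1,P2,P4] Q2=[]
t=18-19: P3@Q0 runs 1, rem=1, I/O yield, promote→Q0. Q0=[P3] Q1=[P1,P2,P4] Q2=[]
t=19-20: P3@Q0 runs 1, rem=0, completes. Q0=[] Q1=[P1,P2,P4] Q2=[]
t=20-26: P1@Q1 runs 6, rem=2, quantum used, demote→Q2. Q0=[] Q1=[P2,P4] Q2=[P1]
t=26-27: P2@Q1 runs 1, rem=0, completes. Q0=[] Q1=[P4] Q2=[P1]
t=27-32: P4@Q1 runs 5, rem=0, completes. Q0=[] Q1=[] Q2=[P1]
t=32-34: P1@Q2 runs 2, rem=0, completes. Q0=[] Q1=[] Q2=[]

Answer: P1(0-3) P2(3-6) P3(6-7) P4(7-10) P3(10-11) P3(11-12) P3(12-13) P3(13-14) P3(14-15) P3(15-16) P3(16-17) P3(17-18) P3(18-19) P3(19-20) P1(20-26) P2(26-27) P4(27-32) P1(32-34)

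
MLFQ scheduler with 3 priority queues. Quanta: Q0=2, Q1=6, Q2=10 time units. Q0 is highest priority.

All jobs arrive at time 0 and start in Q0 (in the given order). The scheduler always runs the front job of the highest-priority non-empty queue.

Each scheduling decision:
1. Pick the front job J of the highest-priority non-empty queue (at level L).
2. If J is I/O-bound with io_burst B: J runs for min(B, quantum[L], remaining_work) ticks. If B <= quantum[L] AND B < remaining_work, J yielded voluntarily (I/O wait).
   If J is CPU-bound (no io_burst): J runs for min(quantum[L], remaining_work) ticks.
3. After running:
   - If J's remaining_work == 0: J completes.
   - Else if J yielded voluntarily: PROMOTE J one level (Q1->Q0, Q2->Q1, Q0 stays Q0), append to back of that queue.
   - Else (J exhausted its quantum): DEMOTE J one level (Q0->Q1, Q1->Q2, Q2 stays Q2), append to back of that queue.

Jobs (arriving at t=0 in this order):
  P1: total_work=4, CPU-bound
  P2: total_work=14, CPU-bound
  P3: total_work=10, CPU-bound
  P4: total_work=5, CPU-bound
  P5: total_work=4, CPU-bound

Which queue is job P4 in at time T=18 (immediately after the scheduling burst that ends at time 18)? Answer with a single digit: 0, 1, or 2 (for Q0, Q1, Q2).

t=0-2: P1@Q0 runs 2, rem=2, quantum used, demote→Q1. Q0=[P2,P3,P4,P5] Q1=[P1] Q2=[]
t=2-4: P2@Q0 runs 2, rem=12, quantum used, demote→Q1. Q0=[P3,P4,P5] Q1=[P1,P2] Q2=[]
t=4-6: P3@Q0 runs 2, rem=8, quantum used, demote→Q1. Q0=[P4,P5] Q1=[P1,P2,P3] Q2=[]
t=6-8: P4@Q0 runs 2, rem=3, quantum used, demote→Q1. Q0=[P5] Q1=[P1,P2,P3,P4] Q2=[]
t=8-10: P5@Q0 runs 2, rem=2, quantum used, demote→Q1. Q0=[] Q1=[P1,P2,P3,P4,P5] Q2=[]
t=10-12: P1@Q1 runs 2, rem=0, completes. Q0=[] Q1=[P2,P3,P4,P5] Q2=[]
t=12-18: P2@Q1 runs 6, rem=6, quantum used, demote→Q2. Q0=[] Q1=[P3,P4,P5] Q2=[P2]
t=18-24: P3@Q1 runs 6, rem=2, quantum used, demote→Q2. Q0=[] Q1=[P4,P5] Q2=[P2,P3]
t=24-27: P4@Q1 runs 3, rem=0, completes. Q0=[] Q1=[P5] Q2=[P2,P3]
t=27-29: P5@Q1 runs 2, rem=0, completes. Q0=[] Q1=[] Q2=[P2,P3]
t=29-35: P2@Q2 runs 6, rem=0, completes. Q0=[] Q1=[] Q2=[P3]
t=35-37: P3@Q2 runs 2, rem=0, completes. Q0=[] Q1=[] Q2=[]

Answer: 1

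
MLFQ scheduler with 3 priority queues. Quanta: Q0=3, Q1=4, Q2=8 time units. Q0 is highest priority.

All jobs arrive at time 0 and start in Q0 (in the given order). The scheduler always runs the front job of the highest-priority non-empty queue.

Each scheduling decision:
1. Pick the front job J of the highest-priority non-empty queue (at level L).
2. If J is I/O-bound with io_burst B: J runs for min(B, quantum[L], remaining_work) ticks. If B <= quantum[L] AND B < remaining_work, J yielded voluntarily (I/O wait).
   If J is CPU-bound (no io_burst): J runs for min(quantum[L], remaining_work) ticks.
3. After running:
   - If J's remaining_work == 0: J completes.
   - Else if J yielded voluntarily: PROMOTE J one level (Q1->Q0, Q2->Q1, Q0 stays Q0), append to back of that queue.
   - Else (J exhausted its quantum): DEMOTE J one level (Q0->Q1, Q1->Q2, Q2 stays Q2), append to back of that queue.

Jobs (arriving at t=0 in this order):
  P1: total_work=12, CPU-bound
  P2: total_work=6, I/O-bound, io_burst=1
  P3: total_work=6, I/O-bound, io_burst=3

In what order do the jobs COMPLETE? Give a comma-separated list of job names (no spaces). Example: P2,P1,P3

t=0-3: P1@Q0 runs 3, rem=9, quantum used, demote→Q1. Q0=[P2,P3] Q1=[P1] Q2=[]
t=3-4: P2@Q0 runs 1, rem=5, I/O yield, promote→Q0. Q0=[P3,P2] Q1=[P1] Q2=[]
t=4-7: P3@Q0 runs 3, rem=3, I/O yield, promote→Q0. Q0=[P2,P3] Q1=[P1] Q2=[]
t=7-8: P2@Q0 runs 1, rem=4, I/O yield, promote→Q0. Q0=[P3,P2] Q1=[P1] Q2=[]
t=8-11: P3@Q0 runs 3, rem=0, completes. Q0=[P2] Q1=[P1] Q2=[]
t=11-12: P2@Q0 runs 1, rem=3, I/O yield, promote→Q0. Q0=[P2] Q1=[P1] Q2=[]
t=12-13: P2@Q0 runs 1, rem=2, I/O yield, promote→Q0. Q0=[P2] Q1=[P1] Q2=[]
t=13-14: P2@Q0 runs 1, rem=1, I/O yield, promote→Q0. Q0=[P2] Q1=[P1] Q2=[]
t=14-15: P2@Q0 runs 1, rem=0, completes. Q0=[] Q1=[P1] Q2=[]
t=15-19: P1@Q1 runs 4, rem=5, quantum used, demote→Q2. Q0=[] Q1=[] Q2=[P1]
t=19-24: P1@Q2 runs 5, rem=0, completes. Q0=[] Q1=[] Q2=[]

Answer: P3,P2,P1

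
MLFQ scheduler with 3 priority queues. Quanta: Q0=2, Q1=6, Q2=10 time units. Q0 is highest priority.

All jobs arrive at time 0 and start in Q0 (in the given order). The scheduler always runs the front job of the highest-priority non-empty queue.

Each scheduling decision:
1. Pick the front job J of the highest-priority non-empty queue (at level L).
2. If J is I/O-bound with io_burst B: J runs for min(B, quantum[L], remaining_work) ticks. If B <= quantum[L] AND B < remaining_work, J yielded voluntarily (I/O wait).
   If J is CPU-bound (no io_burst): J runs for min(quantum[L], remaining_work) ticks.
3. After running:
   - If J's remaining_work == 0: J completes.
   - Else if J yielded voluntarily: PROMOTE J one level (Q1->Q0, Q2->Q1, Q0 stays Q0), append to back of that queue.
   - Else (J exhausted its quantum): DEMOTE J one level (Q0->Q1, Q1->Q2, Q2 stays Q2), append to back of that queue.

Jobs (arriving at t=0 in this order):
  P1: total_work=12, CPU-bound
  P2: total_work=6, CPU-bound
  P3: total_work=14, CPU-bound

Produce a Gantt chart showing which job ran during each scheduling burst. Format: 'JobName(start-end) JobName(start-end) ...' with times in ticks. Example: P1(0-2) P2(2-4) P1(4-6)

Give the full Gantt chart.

Answer: P1(0-2) P2(2-4) P3(4-6) P1(6-12) P2(12-16) P3(16-22) P1(22-26) P3(26-32)

Derivation:
t=0-2: P1@Q0 runs 2, rem=10, quantum used, demote→Q1. Q0=[P2,P3] Q1=[P1] Q2=[]
t=2-4: P2@Q0 runs 2, rem=4, quantum used, demote→Q1. Q0=[P3] Q1=[P1,P2] Q2=[]
t=4-6: P3@Q0 runs 2, rem=12, quantum used, demote→Q1. Q0=[] Q1=[P1,P2,P3] Q2=[]
t=6-12: P1@Q1 runs 6, rem=4, quantum used, demote→Q2. Q0=[] Q1=[P2,P3] Q2=[P1]
t=12-16: P2@Q1 runs 4, rem=0, completes. Q0=[] Q1=[P3] Q2=[P1]
t=16-22: P3@Q1 runs 6, rem=6, quantum used, demote→Q2. Q0=[] Q1=[] Q2=[P1,P3]
t=22-26: P1@Q2 runs 4, rem=0, completes. Q0=[] Q1=[] Q2=[P3]
t=26-32: P3@Q2 runs 6, rem=0, completes. Q0=[] Q1=[] Q2=[]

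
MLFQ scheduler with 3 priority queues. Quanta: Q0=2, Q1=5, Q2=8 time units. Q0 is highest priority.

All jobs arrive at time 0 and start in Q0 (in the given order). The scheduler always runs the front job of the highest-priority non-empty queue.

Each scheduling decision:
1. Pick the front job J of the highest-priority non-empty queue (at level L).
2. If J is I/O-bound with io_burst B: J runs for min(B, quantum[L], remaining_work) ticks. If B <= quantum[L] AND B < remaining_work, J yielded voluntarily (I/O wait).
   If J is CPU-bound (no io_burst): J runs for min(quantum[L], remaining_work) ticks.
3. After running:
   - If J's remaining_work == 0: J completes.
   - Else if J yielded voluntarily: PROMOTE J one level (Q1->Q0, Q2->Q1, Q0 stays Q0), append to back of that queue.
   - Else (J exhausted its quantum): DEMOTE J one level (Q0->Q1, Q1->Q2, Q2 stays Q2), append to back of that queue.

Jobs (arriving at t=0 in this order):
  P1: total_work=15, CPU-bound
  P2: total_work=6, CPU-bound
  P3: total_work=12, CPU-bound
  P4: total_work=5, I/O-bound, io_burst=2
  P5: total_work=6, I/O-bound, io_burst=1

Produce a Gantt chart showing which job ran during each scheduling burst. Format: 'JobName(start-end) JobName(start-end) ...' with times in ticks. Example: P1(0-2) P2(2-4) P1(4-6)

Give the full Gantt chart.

t=0-2: P1@Q0 runs 2, rem=13, quantum used, demote→Q1. Q0=[P2,P3,P4,P5] Q1=[P1] Q2=[]
t=2-4: P2@Q0 runs 2, rem=4, quantum used, demote→Q1. Q0=[P3,P4,P5] Q1=[P1,P2] Q2=[]
t=4-6: P3@Q0 runs 2, rem=10, quantum used, demote→Q1. Q0=[P4,P5] Q1=[P1,P2,P3] Q2=[]
t=6-8: P4@Q0 runs 2, rem=3, I/O yield, promote→Q0. Q0=[P5,P4] Q1=[P1,P2,P3] Q2=[]
t=8-9: P5@Q0 runs 1, rem=5, I/O yield, promote→Q0. Q0=[P4,P5] Q1=[P1,P2,P3] Q2=[]
t=9-11: P4@Q0 runs 2, rem=1, I/O yield, promote→Q0. Q0=[P5,P4] Q1=[P1,P2,P3] Q2=[]
t=11-12: P5@Q0 runs 1, rem=4, I/O yield, promote→Q0. Q0=[P4,P5] Q1=[P1,P2,P3] Q2=[]
t=12-13: P4@Q0 runs 1, rem=0, completes. Q0=[P5] Q1=[P1,P2,P3] Q2=[]
t=13-14: P5@Q0 runs 1, rem=3, I/O yield, promote→Q0. Q0=[P5] Q1=[P1,P2,P3] Q2=[]
t=14-15: P5@Q0 runs 1, rem=2, I/O yield, promote→Q0. Q0=[P5] Q1=[P1,P2,P3] Q2=[]
t=15-16: P5@Q0 runs 1, rem=1, I/O yield, promote→Q0. Q0=[P5] Q1=[P1,P2,P3] Q2=[]
t=16-17: P5@Q0 runs 1, rem=0, completes. Q0=[] Q1=[P1,P2,P3] Q2=[]
t=17-22: P1@Q1 runs 5, rem=8, quantum used, demote→Q2. Q0=[] Q1=[P2,P3] Q2=[P1]
t=22-26: P2@Q1 runs 4, rem=0, completes. Q0=[] Q1=[P3] Q2=[P1]
t=26-31: P3@Q1 runs 5, rem=5, quantum used, demote→Q2. Q0=[] Q1=[] Q2=[P1,P3]
t=31-39: P1@Q2 runs 8, rem=0, completes. Q0=[] Q1=[] Q2=[P3]
t=39-44: P3@Q2 runs 5, rem=0, completes. Q0=[] Q1=[] Q2=[]

Answer: P1(0-2) P2(2-4) P3(4-6) P4(6-8) P5(8-9) P4(9-11) P5(11-12) P4(12-13) P5(13-14) P5(14-15) P5(15-16) P5(16-17) P1(17-22) P2(22-26) P3(26-31) P1(31-39) P3(39-44)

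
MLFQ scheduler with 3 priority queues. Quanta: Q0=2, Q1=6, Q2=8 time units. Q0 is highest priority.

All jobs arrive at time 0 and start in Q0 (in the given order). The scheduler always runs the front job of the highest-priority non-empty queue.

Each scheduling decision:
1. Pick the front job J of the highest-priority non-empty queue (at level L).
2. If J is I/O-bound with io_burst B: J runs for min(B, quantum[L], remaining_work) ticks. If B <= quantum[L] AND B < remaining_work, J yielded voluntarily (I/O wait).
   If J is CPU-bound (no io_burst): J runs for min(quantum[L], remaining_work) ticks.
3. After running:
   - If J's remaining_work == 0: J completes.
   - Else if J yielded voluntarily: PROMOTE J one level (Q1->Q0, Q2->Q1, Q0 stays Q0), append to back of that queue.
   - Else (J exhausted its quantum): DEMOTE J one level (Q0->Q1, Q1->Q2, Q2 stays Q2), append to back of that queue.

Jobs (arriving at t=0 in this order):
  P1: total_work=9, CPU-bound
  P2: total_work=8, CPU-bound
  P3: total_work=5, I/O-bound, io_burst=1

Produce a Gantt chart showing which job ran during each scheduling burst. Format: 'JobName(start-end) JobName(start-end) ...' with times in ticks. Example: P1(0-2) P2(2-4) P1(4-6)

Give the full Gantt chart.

Answer: P1(0-2) P2(2-4) P3(4-5) P3(5-6) P3(6-7) P3(7-8) P3(8-9) P1(9-15) P2(15-21) P1(21-22)

Derivation:
t=0-2: P1@Q0 runs 2, rem=7, quantum used, demote→Q1. Q0=[P2,P3] Q1=[P1] Q2=[]
t=2-4: P2@Q0 runs 2, rem=6, quantum used, demote→Q1. Q0=[P3] Q1=[P1,P2] Q2=[]
t=4-5: P3@Q0 runs 1, rem=4, I/O yield, promote→Q0. Q0=[P3] Q1=[P1,P2] Q2=[]
t=5-6: P3@Q0 runs 1, rem=3, I/O yield, promote→Q0. Q0=[P3] Q1=[P1,P2] Q2=[]
t=6-7: P3@Q0 runs 1, rem=2, I/O yield, promote→Q0. Q0=[P3] Q1=[P1,P2] Q2=[]
t=7-8: P3@Q0 runs 1, rem=1, I/O yield, promote→Q0. Q0=[P3] Q1=[P1,P2] Q2=[]
t=8-9: P3@Q0 runs 1, rem=0, completes. Q0=[] Q1=[P1,P2] Q2=[]
t=9-15: P1@Q1 runs 6, rem=1, quantum used, demote→Q2. Q0=[] Q1=[P2] Q2=[P1]
t=15-21: P2@Q1 runs 6, rem=0, completes. Q0=[] Q1=[] Q2=[P1]
t=21-22: P1@Q2 runs 1, rem=0, completes. Q0=[] Q1=[] Q2=[]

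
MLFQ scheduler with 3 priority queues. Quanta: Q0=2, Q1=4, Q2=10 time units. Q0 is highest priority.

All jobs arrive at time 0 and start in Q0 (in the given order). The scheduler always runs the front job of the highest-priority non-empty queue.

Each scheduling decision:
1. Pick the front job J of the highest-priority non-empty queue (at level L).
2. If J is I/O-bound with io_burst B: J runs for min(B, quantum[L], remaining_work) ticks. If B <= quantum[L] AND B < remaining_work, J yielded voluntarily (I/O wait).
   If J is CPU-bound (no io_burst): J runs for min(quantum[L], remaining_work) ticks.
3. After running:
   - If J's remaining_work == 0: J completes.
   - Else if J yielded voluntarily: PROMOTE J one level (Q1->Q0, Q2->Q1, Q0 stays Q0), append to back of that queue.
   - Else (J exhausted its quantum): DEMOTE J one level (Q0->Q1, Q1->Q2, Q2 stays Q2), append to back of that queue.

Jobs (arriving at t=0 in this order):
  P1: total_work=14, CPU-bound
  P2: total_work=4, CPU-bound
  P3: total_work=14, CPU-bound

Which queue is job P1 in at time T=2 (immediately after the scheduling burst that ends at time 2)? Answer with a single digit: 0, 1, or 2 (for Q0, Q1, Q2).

t=0-2: P1@Q0 runs 2, rem=12, quantum used, demote→Q1. Q0=[P2,P3] Q1=[P1] Q2=[]
t=2-4: P2@Q0 runs 2, rem=2, quantum used, demote→Q1. Q0=[P3] Q1=[P1,P2] Q2=[]
t=4-6: P3@Q0 runs 2, rem=12, quantum used, demote→Q1. Q0=[] Q1=[P1,P2,P3] Q2=[]
t=6-10: P1@Q1 runs 4, rem=8, quantum used, demote→Q2. Q0=[] Q1=[P2,P3] Q2=[P1]
t=10-12: P2@Q1 runs 2, rem=0, completes. Q0=[] Q1=[P3] Q2=[P1]
t=12-16: P3@Q1 runs 4, rem=8, quantum used, demote→Q2. Q0=[] Q1=[] Q2=[P1,P3]
t=16-24: P1@Q2 runs 8, rem=0, completes. Q0=[] Q1=[] Q2=[P3]
t=24-32: P3@Q2 runs 8, rem=0, completes. Q0=[] Q1=[] Q2=[]

Answer: 1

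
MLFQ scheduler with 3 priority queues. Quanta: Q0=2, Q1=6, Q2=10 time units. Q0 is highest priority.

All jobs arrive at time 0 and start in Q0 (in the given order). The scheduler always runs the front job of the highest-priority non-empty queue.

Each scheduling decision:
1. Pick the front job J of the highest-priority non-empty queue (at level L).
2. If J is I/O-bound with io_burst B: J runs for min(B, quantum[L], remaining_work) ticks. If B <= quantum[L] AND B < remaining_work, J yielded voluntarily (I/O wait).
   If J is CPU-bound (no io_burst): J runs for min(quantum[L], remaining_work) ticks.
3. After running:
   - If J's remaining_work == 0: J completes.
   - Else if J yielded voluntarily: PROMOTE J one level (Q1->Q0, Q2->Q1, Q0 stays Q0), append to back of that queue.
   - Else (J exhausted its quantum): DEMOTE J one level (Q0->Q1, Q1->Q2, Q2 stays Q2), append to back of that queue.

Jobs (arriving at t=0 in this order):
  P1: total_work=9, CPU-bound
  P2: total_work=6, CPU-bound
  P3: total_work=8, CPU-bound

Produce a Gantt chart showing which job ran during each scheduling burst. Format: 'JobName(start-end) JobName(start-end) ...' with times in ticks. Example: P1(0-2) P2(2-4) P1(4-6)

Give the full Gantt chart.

t=0-2: P1@Q0 runs 2, rem=7, quantum used, demote→Q1. Q0=[P2,P3] Q1=[P1] Q2=[]
t=2-4: P2@Q0 runs 2, rem=4, quantum used, demote→Q1. Q0=[P3] Q1=[P1,P2] Q2=[]
t=4-6: P3@Q0 runs 2, rem=6, quantum used, demote→Q1. Q0=[] Q1=[P1,P2,P3] Q2=[]
t=6-12: P1@Q1 runs 6, rem=1, quantum used, demote→Q2. Q0=[] Q1=[P2,P3] Q2=[P1]
t=12-16: P2@Q1 runs 4, rem=0, completes. Q0=[] Q1=[P3] Q2=[P1]
t=16-22: P3@Q1 runs 6, rem=0, completes. Q0=[] Q1=[] Q2=[P1]
t=22-23: P1@Q2 runs 1, rem=0, completes. Q0=[] Q1=[] Q2=[]

Answer: P1(0-2) P2(2-4) P3(4-6) P1(6-12) P2(12-16) P3(16-22) P1(22-23)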